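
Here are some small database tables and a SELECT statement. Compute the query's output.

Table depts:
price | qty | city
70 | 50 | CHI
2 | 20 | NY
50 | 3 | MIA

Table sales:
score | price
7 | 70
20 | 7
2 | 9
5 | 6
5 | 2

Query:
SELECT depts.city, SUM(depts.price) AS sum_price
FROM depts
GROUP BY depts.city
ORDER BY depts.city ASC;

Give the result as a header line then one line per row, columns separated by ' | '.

After GROUP BY (3 rows):
depts.city | sum_price
CHI | 70
NY | 2
MIA | 50
After ORDER BY (3 rows):
depts.city | sum_price
CHI | 70
MIA | 50
NY | 2

== RESULT ==
depts.city | sum_price
CHI | 70
MIA | 50
NY | 2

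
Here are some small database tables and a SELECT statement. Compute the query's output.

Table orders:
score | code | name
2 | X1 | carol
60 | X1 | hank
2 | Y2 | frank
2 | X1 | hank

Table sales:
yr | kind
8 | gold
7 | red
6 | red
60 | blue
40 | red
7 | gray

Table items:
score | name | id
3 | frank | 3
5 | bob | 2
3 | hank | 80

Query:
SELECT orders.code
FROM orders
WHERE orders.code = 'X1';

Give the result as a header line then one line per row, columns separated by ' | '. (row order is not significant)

After WHERE (3 rows):
orders.score | orders.code | orders.name
2 | X1 | carol
60 | X1 | hank
2 | X1 | hank
After SELECT (3 rows):
orders.code
X1
X1
X1

== RESULT ==
orders.code
X1
X1
X1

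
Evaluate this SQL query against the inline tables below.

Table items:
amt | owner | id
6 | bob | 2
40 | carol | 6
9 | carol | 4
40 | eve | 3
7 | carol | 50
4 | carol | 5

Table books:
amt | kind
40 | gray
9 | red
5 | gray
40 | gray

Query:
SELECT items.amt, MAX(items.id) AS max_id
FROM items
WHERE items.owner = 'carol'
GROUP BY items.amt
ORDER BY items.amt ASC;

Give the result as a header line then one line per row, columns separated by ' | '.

== RESULT ==
items.amt | max_id
4 | 5
7 | 50
9 | 4
40 | 6

Derivation:
After WHERE (4 rows):
items.amt | items.owner | items.id
40 | carol | 6
9 | carol | 4
7 | carol | 50
4 | carol | 5
After GROUP BY (4 rows):
items.amt | max_id
40 | 6
9 | 4
7 | 50
4 | 5
After ORDER BY (4 rows):
items.amt | max_id
4 | 5
7 | 50
9 | 4
40 | 6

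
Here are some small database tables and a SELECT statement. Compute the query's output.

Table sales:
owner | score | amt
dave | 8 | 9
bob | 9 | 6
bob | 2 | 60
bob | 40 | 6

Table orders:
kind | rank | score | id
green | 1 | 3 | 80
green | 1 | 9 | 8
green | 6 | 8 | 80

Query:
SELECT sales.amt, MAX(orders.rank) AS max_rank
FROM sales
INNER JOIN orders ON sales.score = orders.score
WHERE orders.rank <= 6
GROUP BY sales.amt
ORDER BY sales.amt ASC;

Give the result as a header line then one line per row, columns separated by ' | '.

After JOIN orders (2 rows):
sales.owner | sales.score | sales.amt | orders.kind | orders.rank | orders.score | orders.id
dave | 8 | 9 | green | 6 | 8 | 80
bob | 9 | 6 | green | 1 | 9 | 8
After WHERE (2 rows):
sales.owner | sales.score | sales.amt | orders.kind | orders.rank | orders.score | orders.id
dave | 8 | 9 | green | 6 | 8 | 80
bob | 9 | 6 | green | 1 | 9 | 8
After GROUP BY (2 rows):
sales.amt | max_rank
9 | 6
6 | 1
After ORDER BY (2 rows):
sales.amt | max_rank
6 | 1
9 | 6

== RESULT ==
sales.amt | max_rank
6 | 1
9 | 6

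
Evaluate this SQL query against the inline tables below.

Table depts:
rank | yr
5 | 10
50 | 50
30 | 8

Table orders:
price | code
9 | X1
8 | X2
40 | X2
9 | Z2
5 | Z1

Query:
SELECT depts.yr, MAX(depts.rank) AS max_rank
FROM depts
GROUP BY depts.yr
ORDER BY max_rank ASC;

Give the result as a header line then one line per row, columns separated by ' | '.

After GROUP BY (3 rows):
depts.yr | max_rank
10 | 5
50 | 50
8 | 30
After ORDER BY (3 rows):
depts.yr | max_rank
10 | 5
8 | 30
50 | 50

== RESULT ==
depts.yr | max_rank
10 | 5
8 | 30
50 | 50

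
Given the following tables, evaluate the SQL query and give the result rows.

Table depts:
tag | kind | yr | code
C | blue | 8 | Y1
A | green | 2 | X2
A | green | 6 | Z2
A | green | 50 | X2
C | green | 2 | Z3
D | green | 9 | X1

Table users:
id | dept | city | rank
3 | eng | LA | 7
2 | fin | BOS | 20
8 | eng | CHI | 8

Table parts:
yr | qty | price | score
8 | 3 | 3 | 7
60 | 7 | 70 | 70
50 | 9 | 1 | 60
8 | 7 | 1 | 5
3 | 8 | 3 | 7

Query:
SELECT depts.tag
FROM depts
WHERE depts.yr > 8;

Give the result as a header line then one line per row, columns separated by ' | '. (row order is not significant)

== RESULT ==
depts.tag
A
D

Derivation:
After WHERE (2 rows):
depts.tag | depts.kind | depts.yr | depts.code
A | green | 50 | X2
D | green | 9 | X1
After SELECT (2 rows):
depts.tag
A
D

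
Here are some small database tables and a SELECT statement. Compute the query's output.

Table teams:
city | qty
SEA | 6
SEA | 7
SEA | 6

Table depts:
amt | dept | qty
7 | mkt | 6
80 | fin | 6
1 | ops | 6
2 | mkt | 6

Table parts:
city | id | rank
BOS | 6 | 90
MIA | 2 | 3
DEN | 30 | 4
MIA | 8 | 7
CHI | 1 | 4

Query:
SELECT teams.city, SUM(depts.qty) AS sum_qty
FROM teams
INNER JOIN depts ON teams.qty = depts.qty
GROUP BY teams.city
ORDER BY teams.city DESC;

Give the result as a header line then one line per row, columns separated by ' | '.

After JOIN depts (8 rows):
teams.city | teams.qty | depts.amt | depts.dept | depts.qty
SEA | 6 | 7 | mkt | 6
SEA | 6 | 80 | fin | 6
SEA | 6 | 1 | ops | 6
SEA | 6 | 2 | mkt | 6
SEA | 6 | 7 | mkt | 6
SEA | 6 | 80 | fin | 6
SEA | 6 | 1 | ops | 6
SEA | 6 | 2 | mkt | 6
After GROUP BY (1 rows):
teams.city | sum_qty
SEA | 48
After ORDER BY (1 rows):
teams.city | sum_qty
SEA | 48

== RESULT ==
teams.city | sum_qty
SEA | 48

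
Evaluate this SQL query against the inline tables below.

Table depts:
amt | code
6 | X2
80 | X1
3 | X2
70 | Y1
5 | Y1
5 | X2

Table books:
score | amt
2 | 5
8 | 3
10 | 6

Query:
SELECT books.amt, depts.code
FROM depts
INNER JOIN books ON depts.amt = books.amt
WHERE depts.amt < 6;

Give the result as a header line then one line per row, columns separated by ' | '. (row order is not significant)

After JOIN books (4 rows):
depts.amt | depts.code | books.score | books.amt
6 | X2 | 10 | 6
3 | X2 | 8 | 3
5 | Y1 | 2 | 5
5 | X2 | 2 | 5
After WHERE (3 rows):
depts.amt | depts.code | books.score | books.amt
3 | X2 | 8 | 3
5 | Y1 | 2 | 5
5 | X2 | 2 | 5
After SELECT (3 rows):
books.amt | depts.code
3 | X2
5 | Y1
5 | X2

== RESULT ==
books.amt | depts.code
3 | X2
5 | Y1
5 | X2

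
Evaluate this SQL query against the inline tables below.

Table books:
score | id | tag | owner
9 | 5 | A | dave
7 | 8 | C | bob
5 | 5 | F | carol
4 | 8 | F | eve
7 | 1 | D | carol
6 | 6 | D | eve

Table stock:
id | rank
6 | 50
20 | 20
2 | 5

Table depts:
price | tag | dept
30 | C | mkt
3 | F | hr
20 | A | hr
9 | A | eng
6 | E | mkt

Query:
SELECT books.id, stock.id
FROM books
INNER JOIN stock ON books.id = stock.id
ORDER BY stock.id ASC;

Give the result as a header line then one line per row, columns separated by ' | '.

== RESULT ==
books.id | stock.id
6 | 6

Derivation:
After JOIN stock (1 rows):
books.score | books.id | books.tag | books.owner | stock.id | stock.rank
6 | 6 | D | eve | 6 | 50
After SELECT (1 rows):
books.id | stock.id
6 | 6
After ORDER BY (1 rows):
books.id | stock.id
6 | 6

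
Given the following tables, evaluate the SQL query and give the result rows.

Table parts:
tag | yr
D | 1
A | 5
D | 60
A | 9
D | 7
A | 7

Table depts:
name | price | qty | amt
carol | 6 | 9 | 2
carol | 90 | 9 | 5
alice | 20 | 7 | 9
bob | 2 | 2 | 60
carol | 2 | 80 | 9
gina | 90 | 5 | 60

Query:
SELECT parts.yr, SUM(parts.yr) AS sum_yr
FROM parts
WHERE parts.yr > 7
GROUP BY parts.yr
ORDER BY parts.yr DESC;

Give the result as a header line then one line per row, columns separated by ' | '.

== RESULT ==
parts.yr | sum_yr
60 | 60
9 | 9

Derivation:
After WHERE (2 rows):
parts.tag | parts.yr
D | 60
A | 9
After GROUP BY (2 rows):
parts.yr | sum_yr
60 | 60
9 | 9
After ORDER BY (2 rows):
parts.yr | sum_yr
60 | 60
9 | 9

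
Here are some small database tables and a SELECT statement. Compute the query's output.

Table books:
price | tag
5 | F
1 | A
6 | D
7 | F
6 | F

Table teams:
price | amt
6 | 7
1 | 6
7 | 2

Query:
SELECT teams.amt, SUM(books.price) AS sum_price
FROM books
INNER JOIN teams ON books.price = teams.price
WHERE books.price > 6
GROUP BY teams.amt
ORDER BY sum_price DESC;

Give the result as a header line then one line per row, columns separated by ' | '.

== RESULT ==
teams.amt | sum_price
2 | 7

Derivation:
After JOIN teams (4 rows):
books.price | books.tag | teams.price | teams.amt
1 | A | 1 | 6
6 | D | 6 | 7
7 | F | 7 | 2
6 | F | 6 | 7
After WHERE (1 rows):
books.price | books.tag | teams.price | teams.amt
7 | F | 7 | 2
After GROUP BY (1 rows):
teams.amt | sum_price
2 | 7
After ORDER BY (1 rows):
teams.amt | sum_price
2 | 7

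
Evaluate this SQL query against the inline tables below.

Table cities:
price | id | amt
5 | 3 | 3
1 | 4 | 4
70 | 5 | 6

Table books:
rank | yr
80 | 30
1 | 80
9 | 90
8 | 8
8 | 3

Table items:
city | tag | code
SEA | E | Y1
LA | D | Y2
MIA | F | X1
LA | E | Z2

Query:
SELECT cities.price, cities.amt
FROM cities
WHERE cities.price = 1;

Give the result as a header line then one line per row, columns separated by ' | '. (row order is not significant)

== RESULT ==
cities.price | cities.amt
1 | 4

Derivation:
After WHERE (1 rows):
cities.price | cities.id | cities.amt
1 | 4 | 4
After SELECT (1 rows):
cities.price | cities.amt
1 | 4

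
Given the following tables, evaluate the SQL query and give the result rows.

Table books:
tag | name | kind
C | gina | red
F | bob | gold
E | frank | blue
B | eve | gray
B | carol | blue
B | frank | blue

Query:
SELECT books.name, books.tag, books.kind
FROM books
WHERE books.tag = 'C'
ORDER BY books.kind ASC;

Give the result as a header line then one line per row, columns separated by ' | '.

== RESULT ==
books.name | books.tag | books.kind
gina | C | red

Derivation:
After WHERE (1 rows):
books.tag | books.name | books.kind
C | gina | red
After SELECT (1 rows):
books.name | books.tag | books.kind
gina | C | red
After ORDER BY (1 rows):
books.name | books.tag | books.kind
gina | C | red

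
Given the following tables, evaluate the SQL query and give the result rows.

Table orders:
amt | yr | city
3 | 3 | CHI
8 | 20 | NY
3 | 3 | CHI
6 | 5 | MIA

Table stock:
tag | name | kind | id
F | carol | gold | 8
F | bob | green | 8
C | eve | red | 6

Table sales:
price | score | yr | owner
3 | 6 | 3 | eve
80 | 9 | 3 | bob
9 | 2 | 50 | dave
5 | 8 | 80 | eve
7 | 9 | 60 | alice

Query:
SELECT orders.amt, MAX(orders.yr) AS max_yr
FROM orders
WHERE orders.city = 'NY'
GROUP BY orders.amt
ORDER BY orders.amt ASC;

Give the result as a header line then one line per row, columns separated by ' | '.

== RESULT ==
orders.amt | max_yr
8 | 20

Derivation:
After WHERE (1 rows):
orders.amt | orders.yr | orders.city
8 | 20 | NY
After GROUP BY (1 rows):
orders.amt | max_yr
8 | 20
After ORDER BY (1 rows):
orders.amt | max_yr
8 | 20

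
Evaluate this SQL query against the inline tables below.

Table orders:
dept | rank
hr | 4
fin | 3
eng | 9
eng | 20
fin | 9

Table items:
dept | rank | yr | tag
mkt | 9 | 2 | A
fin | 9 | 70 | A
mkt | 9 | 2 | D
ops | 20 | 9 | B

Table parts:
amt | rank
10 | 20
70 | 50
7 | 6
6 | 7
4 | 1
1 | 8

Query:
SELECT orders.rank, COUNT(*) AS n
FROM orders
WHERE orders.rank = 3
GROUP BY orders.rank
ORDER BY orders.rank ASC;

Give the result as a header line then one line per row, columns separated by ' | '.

== RESULT ==
orders.rank | n
3 | 1

Derivation:
After WHERE (1 rows):
orders.dept | orders.rank
fin | 3
After GROUP BY (1 rows):
orders.rank | n
3 | 1
After ORDER BY (1 rows):
orders.rank | n
3 | 1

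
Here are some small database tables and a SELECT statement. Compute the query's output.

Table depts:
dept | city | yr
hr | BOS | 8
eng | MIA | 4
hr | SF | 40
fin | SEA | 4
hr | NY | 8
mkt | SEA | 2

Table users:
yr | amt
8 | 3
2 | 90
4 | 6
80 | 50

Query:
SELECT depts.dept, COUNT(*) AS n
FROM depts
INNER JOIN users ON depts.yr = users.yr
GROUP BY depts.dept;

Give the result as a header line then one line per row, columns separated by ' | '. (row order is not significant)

== RESULT ==
depts.dept | n
hr | 2
eng | 1
fin | 1
mkt | 1

Derivation:
After JOIN users (5 rows):
depts.dept | depts.city | depts.yr | users.yr | users.amt
hr | BOS | 8 | 8 | 3
eng | MIA | 4 | 4 | 6
fin | SEA | 4 | 4 | 6
hr | NY | 8 | 8 | 3
mkt | SEA | 2 | 2 | 90
After GROUP BY (4 rows):
depts.dept | n
hr | 2
eng | 1
fin | 1
mkt | 1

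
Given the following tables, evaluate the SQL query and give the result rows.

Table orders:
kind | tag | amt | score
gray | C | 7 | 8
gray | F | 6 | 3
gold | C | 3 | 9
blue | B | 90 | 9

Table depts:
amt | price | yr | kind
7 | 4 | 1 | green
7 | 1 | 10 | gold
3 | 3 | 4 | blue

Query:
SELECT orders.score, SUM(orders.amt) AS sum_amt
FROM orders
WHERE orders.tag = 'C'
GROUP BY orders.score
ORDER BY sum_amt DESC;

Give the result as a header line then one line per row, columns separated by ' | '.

== RESULT ==
orders.score | sum_amt
8 | 7
9 | 3

Derivation:
After WHERE (2 rows):
orders.kind | orders.tag | orders.amt | orders.score
gray | C | 7 | 8
gold | C | 3 | 9
After GROUP BY (2 rows):
orders.score | sum_amt
8 | 7
9 | 3
After ORDER BY (2 rows):
orders.score | sum_amt
8 | 7
9 | 3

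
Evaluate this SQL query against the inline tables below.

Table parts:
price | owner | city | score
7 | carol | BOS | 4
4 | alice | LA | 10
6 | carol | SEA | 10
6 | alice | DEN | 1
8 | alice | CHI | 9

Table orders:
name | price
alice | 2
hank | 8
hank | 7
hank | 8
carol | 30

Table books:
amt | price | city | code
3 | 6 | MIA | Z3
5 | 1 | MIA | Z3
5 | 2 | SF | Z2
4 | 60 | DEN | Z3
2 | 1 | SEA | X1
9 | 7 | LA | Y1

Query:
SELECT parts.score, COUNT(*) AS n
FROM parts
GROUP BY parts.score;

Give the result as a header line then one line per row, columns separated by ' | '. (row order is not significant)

== RESULT ==
parts.score | n
4 | 1
10 | 2
1 | 1
9 | 1

Derivation:
After GROUP BY (4 rows):
parts.score | n
4 | 1
10 | 2
1 | 1
9 | 1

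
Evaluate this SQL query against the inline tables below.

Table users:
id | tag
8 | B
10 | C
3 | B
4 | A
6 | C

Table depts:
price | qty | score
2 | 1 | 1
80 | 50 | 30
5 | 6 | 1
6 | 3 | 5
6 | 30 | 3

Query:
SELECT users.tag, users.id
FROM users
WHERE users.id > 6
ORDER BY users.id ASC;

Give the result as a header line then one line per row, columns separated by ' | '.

After WHERE (2 rows):
users.id | users.tag
8 | B
10 | C
After SELECT (2 rows):
users.tag | users.id
B | 8
C | 10
After ORDER BY (2 rows):
users.tag | users.id
B | 8
C | 10

== RESULT ==
users.tag | users.id
B | 8
C | 10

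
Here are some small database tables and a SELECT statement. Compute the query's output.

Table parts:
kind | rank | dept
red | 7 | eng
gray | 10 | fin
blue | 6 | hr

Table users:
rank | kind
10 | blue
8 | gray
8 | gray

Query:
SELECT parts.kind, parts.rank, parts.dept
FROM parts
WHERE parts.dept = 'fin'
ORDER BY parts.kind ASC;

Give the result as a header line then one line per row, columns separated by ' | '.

== RESULT ==
parts.kind | parts.rank | parts.dept
gray | 10 | fin

Derivation:
After WHERE (1 rows):
parts.kind | parts.rank | parts.dept
gray | 10 | fin
After SELECT (1 rows):
parts.kind | parts.rank | parts.dept
gray | 10 | fin
After ORDER BY (1 rows):
parts.kind | parts.rank | parts.dept
gray | 10 | fin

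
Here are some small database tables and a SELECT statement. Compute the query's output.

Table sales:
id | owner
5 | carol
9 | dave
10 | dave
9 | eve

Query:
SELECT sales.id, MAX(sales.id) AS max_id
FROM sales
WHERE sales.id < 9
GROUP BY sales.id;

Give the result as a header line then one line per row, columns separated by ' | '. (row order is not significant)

== RESULT ==
sales.id | max_id
5 | 5

Derivation:
After WHERE (1 rows):
sales.id | sales.owner
5 | carol
After GROUP BY (1 rows):
sales.id | max_id
5 | 5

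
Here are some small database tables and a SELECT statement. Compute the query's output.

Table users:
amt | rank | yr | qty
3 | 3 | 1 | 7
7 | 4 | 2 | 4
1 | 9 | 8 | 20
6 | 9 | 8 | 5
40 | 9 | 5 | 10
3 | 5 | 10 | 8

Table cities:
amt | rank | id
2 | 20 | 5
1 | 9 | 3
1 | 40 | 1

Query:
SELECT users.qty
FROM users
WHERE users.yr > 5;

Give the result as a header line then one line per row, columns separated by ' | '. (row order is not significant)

== RESULT ==
users.qty
20
5
8

Derivation:
After WHERE (3 rows):
users.amt | users.rank | users.yr | users.qty
1 | 9 | 8 | 20
6 | 9 | 8 | 5
3 | 5 | 10 | 8
After SELECT (3 rows):
users.qty
20
5
8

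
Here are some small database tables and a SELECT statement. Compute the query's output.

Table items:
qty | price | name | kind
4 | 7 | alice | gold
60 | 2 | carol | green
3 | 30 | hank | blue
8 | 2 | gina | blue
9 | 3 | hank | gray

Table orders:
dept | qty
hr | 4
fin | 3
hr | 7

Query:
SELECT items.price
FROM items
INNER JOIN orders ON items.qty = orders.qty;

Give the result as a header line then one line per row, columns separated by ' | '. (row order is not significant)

After JOIN orders (2 rows):
items.qty | items.price | items.name | items.kind | orders.dept | orders.qty
4 | 7 | alice | gold | hr | 4
3 | 30 | hank | blue | fin | 3
After SELECT (2 rows):
items.price
7
30

== RESULT ==
items.price
7
30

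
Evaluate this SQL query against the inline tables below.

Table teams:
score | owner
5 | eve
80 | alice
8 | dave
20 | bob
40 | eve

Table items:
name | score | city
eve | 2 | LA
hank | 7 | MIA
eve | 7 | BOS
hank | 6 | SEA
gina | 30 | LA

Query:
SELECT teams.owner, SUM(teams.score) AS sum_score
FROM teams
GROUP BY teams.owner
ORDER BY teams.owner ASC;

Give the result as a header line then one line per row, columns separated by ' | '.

After GROUP BY (4 rows):
teams.owner | sum_score
eve | 45
alice | 80
dave | 8
bob | 20
After ORDER BY (4 rows):
teams.owner | sum_score
alice | 80
bob | 20
dave | 8
eve | 45

== RESULT ==
teams.owner | sum_score
alice | 80
bob | 20
dave | 8
eve | 45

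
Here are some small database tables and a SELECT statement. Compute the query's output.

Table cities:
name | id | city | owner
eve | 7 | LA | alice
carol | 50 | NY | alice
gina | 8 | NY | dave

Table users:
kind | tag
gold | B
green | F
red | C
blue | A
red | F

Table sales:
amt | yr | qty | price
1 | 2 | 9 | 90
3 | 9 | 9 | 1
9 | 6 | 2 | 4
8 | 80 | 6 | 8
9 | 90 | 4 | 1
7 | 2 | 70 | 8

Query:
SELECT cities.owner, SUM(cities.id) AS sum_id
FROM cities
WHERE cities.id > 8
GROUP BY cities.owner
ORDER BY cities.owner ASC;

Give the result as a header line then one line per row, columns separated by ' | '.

After WHERE (1 rows):
cities.name | cities.id | cities.city | cities.owner
carol | 50 | NY | alice
After GROUP BY (1 rows):
cities.owner | sum_id
alice | 50
After ORDER BY (1 rows):
cities.owner | sum_id
alice | 50

== RESULT ==
cities.owner | sum_id
alice | 50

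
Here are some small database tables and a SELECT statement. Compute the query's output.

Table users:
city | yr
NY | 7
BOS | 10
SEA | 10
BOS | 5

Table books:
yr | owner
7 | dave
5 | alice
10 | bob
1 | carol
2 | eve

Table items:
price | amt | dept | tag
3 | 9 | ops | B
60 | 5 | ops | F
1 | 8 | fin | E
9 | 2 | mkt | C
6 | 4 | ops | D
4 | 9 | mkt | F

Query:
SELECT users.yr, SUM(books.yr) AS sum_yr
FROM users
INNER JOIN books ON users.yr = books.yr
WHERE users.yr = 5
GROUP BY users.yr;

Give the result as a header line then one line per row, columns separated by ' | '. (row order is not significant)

After JOIN books (4 rows):
users.city | users.yr | books.yr | books.owner
NY | 7 | 7 | dave
BOS | 10 | 10 | bob
SEA | 10 | 10 | bob
BOS | 5 | 5 | alice
After WHERE (1 rows):
users.city | users.yr | books.yr | books.owner
BOS | 5 | 5 | alice
After GROUP BY (1 rows):
users.yr | sum_yr
5 | 5

== RESULT ==
users.yr | sum_yr
5 | 5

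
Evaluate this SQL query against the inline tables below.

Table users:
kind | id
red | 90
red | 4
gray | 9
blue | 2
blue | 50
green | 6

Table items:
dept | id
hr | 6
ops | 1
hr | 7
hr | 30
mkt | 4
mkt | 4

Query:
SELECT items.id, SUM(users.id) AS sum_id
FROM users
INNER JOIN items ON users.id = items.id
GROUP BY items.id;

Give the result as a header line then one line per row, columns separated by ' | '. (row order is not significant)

After JOIN items (3 rows):
users.kind | users.id | items.dept | items.id
red | 4 | mkt | 4
red | 4 | mkt | 4
green | 6 | hr | 6
After GROUP BY (2 rows):
items.id | sum_id
4 | 8
6 | 6

== RESULT ==
items.id | sum_id
4 | 8
6 | 6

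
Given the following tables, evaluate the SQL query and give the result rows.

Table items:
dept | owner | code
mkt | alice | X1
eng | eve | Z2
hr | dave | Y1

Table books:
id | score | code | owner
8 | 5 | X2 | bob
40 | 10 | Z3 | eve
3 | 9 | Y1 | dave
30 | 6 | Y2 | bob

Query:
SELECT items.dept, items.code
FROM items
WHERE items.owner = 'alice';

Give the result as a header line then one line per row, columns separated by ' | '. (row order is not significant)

After WHERE (1 rows):
items.dept | items.owner | items.code
mkt | alice | X1
After SELECT (1 rows):
items.dept | items.code
mkt | X1

== RESULT ==
items.dept | items.code
mkt | X1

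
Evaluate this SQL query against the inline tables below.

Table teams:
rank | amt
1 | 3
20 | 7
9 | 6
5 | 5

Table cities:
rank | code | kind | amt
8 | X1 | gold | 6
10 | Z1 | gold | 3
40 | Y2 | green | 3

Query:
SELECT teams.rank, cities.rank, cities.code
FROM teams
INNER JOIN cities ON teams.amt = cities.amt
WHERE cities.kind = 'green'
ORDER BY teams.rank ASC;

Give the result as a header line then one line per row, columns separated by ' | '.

== RESULT ==
teams.rank | cities.rank | cities.code
1 | 40 | Y2

Derivation:
After JOIN cities (3 rows):
teams.rank | teams.amt | cities.rank | cities.code | cities.kind | cities.amt
1 | 3 | 10 | Z1 | gold | 3
1 | 3 | 40 | Y2 | green | 3
9 | 6 | 8 | X1 | gold | 6
After WHERE (1 rows):
teams.rank | teams.amt | cities.rank | cities.code | cities.kind | cities.amt
1 | 3 | 40 | Y2 | green | 3
After SELECT (1 rows):
teams.rank | cities.rank | cities.code
1 | 40 | Y2
After ORDER BY (1 rows):
teams.rank | cities.rank | cities.code
1 | 40 | Y2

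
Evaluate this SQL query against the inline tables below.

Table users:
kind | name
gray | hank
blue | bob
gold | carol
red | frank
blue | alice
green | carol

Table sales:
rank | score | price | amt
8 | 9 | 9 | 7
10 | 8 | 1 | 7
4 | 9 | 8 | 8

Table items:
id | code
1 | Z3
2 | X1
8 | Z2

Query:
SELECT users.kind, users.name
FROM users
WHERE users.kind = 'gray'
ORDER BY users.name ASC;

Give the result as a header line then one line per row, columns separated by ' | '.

After WHERE (1 rows):
users.kind | users.name
gray | hank
After SELECT (1 rows):
users.kind | users.name
gray | hank
After ORDER BY (1 rows):
users.kind | users.name
gray | hank

== RESULT ==
users.kind | users.name
gray | hank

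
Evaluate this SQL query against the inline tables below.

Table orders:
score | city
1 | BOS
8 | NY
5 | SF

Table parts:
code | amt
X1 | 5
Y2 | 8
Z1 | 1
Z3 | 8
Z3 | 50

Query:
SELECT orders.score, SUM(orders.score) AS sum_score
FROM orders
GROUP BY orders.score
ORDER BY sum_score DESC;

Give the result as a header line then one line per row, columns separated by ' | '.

== RESULT ==
orders.score | sum_score
8 | 8
5 | 5
1 | 1

Derivation:
After GROUP BY (3 rows):
orders.score | sum_score
1 | 1
8 | 8
5 | 5
After ORDER BY (3 rows):
orders.score | sum_score
8 | 8
5 | 5
1 | 1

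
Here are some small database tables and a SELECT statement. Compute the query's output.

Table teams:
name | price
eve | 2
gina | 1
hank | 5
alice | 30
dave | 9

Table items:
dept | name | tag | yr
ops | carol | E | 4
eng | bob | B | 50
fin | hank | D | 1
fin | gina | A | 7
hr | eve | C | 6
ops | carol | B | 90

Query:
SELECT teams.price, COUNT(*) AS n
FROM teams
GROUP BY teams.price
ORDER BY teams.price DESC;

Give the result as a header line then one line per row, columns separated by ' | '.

After GROUP BY (5 rows):
teams.price | n
2 | 1
1 | 1
5 | 1
30 | 1
9 | 1
After ORDER BY (5 rows):
teams.price | n
30 | 1
9 | 1
5 | 1
2 | 1
1 | 1

== RESULT ==
teams.price | n
30 | 1
9 | 1
5 | 1
2 | 1
1 | 1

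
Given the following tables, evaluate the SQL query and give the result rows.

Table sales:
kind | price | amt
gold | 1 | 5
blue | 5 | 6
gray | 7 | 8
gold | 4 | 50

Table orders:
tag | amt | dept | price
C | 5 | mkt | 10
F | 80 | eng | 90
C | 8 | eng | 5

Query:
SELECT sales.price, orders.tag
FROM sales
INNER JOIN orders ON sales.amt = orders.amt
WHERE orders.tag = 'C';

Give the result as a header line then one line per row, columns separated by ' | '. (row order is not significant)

After JOIN orders (2 rows):
sales.kind | sales.price | sales.amt | orders.tag | orders.amt | orders.dept | orders.price
gold | 1 | 5 | C | 5 | mkt | 10
gray | 7 | 8 | C | 8 | eng | 5
After WHERE (2 rows):
sales.kind | sales.price | sales.amt | orders.tag | orders.amt | orders.dept | orders.price
gold | 1 | 5 | C | 5 | mkt | 10
gray | 7 | 8 | C | 8 | eng | 5
After SELECT (2 rows):
sales.price | orders.tag
1 | C
7 | C

== RESULT ==
sales.price | orders.tag
1 | C
7 | C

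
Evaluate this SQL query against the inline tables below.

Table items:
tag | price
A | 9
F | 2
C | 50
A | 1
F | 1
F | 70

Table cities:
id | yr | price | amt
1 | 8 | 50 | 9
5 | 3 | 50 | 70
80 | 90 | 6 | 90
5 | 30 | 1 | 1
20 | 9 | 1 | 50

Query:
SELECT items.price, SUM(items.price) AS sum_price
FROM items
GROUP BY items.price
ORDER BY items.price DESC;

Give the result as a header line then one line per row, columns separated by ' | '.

After GROUP BY (5 rows):
items.price | sum_price
9 | 9
2 | 2
50 | 50
1 | 2
70 | 70
After ORDER BY (5 rows):
items.price | sum_price
70 | 70
50 | 50
9 | 9
2 | 2
1 | 2

== RESULT ==
items.price | sum_price
70 | 70
50 | 50
9 | 9
2 | 2
1 | 2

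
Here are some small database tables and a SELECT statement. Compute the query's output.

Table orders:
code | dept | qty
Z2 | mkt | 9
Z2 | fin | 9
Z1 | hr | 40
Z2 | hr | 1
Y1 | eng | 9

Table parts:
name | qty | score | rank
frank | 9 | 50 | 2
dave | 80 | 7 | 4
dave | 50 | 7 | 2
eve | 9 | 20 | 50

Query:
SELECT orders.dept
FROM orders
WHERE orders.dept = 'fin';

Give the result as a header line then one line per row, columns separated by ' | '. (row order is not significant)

== RESULT ==
orders.dept
fin

Derivation:
After WHERE (1 rows):
orders.code | orders.dept | orders.qty
Z2 | fin | 9
After SELECT (1 rows):
orders.dept
fin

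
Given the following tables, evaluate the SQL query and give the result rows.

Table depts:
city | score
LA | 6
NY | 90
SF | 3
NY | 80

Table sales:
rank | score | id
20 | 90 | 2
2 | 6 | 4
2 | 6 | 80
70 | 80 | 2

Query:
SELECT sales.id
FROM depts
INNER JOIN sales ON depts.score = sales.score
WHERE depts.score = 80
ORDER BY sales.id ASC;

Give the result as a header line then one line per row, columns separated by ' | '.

After JOIN sales (4 rows):
depts.city | depts.score | sales.rank | sales.score | sales.id
LA | 6 | 2 | 6 | 4
LA | 6 | 2 | 6 | 80
NY | 90 | 20 | 90 | 2
NY | 80 | 70 | 80 | 2
After WHERE (1 rows):
depts.city | depts.score | sales.rank | sales.score | sales.id
NY | 80 | 70 | 80 | 2
After SELECT (1 rows):
sales.id
2
After ORDER BY (1 rows):
sales.id
2

== RESULT ==
sales.id
2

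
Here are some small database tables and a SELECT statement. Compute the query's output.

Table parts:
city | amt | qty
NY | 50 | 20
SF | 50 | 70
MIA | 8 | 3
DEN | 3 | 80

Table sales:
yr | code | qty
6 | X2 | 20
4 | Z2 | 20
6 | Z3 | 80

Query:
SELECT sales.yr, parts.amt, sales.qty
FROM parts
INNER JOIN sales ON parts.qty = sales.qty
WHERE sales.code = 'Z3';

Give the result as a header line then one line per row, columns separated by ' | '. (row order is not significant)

After JOIN sales (3 rows):
parts.city | parts.amt | parts.qty | sales.yr | sales.code | sales.qty
NY | 50 | 20 | 6 | X2 | 20
NY | 50 | 20 | 4 | Z2 | 20
DEN | 3 | 80 | 6 | Z3 | 80
After WHERE (1 rows):
parts.city | parts.amt | parts.qty | sales.yr | sales.code | sales.qty
DEN | 3 | 80 | 6 | Z3 | 80
After SELECT (1 rows):
sales.yr | parts.amt | sales.qty
6 | 3 | 80

== RESULT ==
sales.yr | parts.amt | sales.qty
6 | 3 | 80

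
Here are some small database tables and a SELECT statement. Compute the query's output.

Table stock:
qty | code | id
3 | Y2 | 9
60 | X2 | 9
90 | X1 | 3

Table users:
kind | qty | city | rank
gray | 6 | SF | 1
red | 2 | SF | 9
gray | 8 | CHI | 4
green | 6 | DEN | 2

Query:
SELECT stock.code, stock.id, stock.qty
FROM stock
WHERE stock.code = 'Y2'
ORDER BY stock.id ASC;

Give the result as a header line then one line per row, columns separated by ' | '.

After WHERE (1 rows):
stock.qty | stock.code | stock.id
3 | Y2 | 9
After SELECT (1 rows):
stock.code | stock.id | stock.qty
Y2 | 9 | 3
After ORDER BY (1 rows):
stock.code | stock.id | stock.qty
Y2 | 9 | 3

== RESULT ==
stock.code | stock.id | stock.qty
Y2 | 9 | 3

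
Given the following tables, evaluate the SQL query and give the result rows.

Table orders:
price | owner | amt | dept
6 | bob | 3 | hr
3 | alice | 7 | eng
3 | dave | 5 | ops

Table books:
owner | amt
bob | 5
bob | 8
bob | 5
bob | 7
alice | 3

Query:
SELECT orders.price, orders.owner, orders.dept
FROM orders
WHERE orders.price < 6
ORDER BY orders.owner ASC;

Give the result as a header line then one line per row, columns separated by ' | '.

After WHERE (2 rows):
orders.price | orders.owner | orders.amt | orders.dept
3 | alice | 7 | eng
3 | dave | 5 | ops
After SELECT (2 rows):
orders.price | orders.owner | orders.dept
3 | alice | eng
3 | dave | ops
After ORDER BY (2 rows):
orders.price | orders.owner | orders.dept
3 | alice | eng
3 | dave | ops

== RESULT ==
orders.price | orders.owner | orders.dept
3 | alice | eng
3 | dave | ops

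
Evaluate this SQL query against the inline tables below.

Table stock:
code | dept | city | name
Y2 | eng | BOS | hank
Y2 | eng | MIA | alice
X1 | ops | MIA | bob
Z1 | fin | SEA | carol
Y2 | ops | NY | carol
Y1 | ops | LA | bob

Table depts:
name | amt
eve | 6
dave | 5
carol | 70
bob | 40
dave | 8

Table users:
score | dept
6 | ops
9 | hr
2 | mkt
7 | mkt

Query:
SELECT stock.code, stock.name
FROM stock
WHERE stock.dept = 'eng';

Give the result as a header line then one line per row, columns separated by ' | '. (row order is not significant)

After WHERE (2 rows):
stock.code | stock.dept | stock.city | stock.name
Y2 | eng | BOS | hank
Y2 | eng | MIA | alice
After SELECT (2 rows):
stock.code | stock.name
Y2 | hank
Y2 | alice

== RESULT ==
stock.code | stock.name
Y2 | hank
Y2 | alice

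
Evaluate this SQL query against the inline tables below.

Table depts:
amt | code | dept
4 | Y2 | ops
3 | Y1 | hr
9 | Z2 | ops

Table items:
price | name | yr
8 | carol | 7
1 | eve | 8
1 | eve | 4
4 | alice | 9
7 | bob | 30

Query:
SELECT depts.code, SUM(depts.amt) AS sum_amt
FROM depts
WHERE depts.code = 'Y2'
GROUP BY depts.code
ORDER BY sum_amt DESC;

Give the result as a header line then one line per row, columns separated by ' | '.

== RESULT ==
depts.code | sum_amt
Y2 | 4

Derivation:
After WHERE (1 rows):
depts.amt | depts.code | depts.dept
4 | Y2 | ops
After GROUP BY (1 rows):
depts.code | sum_amt
Y2 | 4
After ORDER BY (1 rows):
depts.code | sum_amt
Y2 | 4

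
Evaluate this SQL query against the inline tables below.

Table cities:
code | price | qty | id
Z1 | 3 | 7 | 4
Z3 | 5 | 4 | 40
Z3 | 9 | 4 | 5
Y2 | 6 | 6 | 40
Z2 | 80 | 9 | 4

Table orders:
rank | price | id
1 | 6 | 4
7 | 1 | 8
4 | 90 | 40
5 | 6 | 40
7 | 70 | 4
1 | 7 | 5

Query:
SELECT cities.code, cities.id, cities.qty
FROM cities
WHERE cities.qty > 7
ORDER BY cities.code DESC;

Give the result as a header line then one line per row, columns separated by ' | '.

After WHERE (1 rows):
cities.code | cities.price | cities.qty | cities.id
Z2 | 80 | 9 | 4
After SELECT (1 rows):
cities.code | cities.id | cities.qty
Z2 | 4 | 9
After ORDER BY (1 rows):
cities.code | cities.id | cities.qty
Z2 | 4 | 9

== RESULT ==
cities.code | cities.id | cities.qty
Z2 | 4 | 9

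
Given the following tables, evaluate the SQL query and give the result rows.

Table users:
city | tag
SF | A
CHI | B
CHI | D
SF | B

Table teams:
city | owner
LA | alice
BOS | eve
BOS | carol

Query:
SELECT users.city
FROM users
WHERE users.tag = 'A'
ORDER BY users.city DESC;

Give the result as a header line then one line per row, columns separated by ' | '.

== RESULT ==
users.city
SF

Derivation:
After WHERE (1 rows):
users.city | users.tag
SF | A
After SELECT (1 rows):
users.city
SF
After ORDER BY (1 rows):
users.city
SF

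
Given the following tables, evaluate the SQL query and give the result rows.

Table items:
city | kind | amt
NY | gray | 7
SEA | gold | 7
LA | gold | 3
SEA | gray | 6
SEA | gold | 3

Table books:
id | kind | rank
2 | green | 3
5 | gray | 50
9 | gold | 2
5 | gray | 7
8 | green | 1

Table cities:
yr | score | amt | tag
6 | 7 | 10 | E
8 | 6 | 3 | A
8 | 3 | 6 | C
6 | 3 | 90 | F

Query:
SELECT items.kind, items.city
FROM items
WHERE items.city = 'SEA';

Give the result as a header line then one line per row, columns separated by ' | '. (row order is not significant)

After WHERE (3 rows):
items.city | items.kind | items.amt
SEA | gold | 7
SEA | gray | 6
SEA | gold | 3
After SELECT (3 rows):
items.kind | items.city
gold | SEA
gray | SEA
gold | SEA

== RESULT ==
items.kind | items.city
gold | SEA
gray | SEA
gold | SEA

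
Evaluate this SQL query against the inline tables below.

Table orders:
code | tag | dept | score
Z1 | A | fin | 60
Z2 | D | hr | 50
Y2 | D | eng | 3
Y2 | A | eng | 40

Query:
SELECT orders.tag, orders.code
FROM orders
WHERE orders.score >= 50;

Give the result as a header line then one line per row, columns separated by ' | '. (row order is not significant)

== RESULT ==
orders.tag | orders.code
A | Z1
D | Z2

Derivation:
After WHERE (2 rows):
orders.code | orders.tag | orders.dept | orders.score
Z1 | A | fin | 60
Z2 | D | hr | 50
After SELECT (2 rows):
orders.tag | orders.code
A | Z1
D | Z2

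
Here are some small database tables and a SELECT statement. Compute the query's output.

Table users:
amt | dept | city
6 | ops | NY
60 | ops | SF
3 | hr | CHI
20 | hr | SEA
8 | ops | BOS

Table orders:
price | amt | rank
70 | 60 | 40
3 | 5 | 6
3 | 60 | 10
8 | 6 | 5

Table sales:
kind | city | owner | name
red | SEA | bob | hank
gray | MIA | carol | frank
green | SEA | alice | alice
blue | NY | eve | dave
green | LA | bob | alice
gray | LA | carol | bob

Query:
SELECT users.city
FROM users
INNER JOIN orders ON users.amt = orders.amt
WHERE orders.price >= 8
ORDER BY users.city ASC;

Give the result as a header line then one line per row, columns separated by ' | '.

After JOIN orders (3 rows):
users.amt | users.dept | users.city | orders.price | orders.amt | orders.rank
6 | ops | NY | 8 | 6 | 5
60 | ops | SF | 70 | 60 | 40
60 | ops | SF | 3 | 60 | 10
After WHERE (2 rows):
users.amt | users.dept | users.city | orders.price | orders.amt | orders.rank
6 | ops | NY | 8 | 6 | 5
60 | ops | SF | 70 | 60 | 40
After SELECT (2 rows):
users.city
NY
SF
After ORDER BY (2 rows):
users.city
NY
SF

== RESULT ==
users.city
NY
SF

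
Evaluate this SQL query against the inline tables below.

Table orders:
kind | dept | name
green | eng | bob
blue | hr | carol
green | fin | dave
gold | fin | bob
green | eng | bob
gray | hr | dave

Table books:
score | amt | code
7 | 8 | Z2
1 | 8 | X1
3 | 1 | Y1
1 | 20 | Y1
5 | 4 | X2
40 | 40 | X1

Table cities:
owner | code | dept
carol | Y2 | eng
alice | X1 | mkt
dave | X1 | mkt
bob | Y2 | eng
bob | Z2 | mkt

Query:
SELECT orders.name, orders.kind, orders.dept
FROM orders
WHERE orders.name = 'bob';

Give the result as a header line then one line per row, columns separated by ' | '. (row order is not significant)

After WHERE (3 rows):
orders.kind | orders.dept | orders.name
green | eng | bob
gold | fin | bob
green | eng | bob
After SELECT (3 rows):
orders.name | orders.kind | orders.dept
bob | green | eng
bob | gold | fin
bob | green | eng

== RESULT ==
orders.name | orders.kind | orders.dept
bob | green | eng
bob | gold | fin
bob | green | eng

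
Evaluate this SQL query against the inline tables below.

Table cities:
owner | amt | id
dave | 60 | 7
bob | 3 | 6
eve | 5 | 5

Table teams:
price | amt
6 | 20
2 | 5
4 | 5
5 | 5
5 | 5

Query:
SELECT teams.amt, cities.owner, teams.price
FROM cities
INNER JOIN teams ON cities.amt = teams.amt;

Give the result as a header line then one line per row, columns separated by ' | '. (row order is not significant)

After JOIN teams (4 rows):
cities.owner | cities.amt | cities.id | teams.price | teams.amt
eve | 5 | 5 | 2 | 5
eve | 5 | 5 | 4 | 5
eve | 5 | 5 | 5 | 5
eve | 5 | 5 | 5 | 5
After SELECT (4 rows):
teams.amt | cities.owner | teams.price
5 | eve | 2
5 | eve | 4
5 | eve | 5
5 | eve | 5

== RESULT ==
teams.amt | cities.owner | teams.price
5 | eve | 2
5 | eve | 4
5 | eve | 5
5 | eve | 5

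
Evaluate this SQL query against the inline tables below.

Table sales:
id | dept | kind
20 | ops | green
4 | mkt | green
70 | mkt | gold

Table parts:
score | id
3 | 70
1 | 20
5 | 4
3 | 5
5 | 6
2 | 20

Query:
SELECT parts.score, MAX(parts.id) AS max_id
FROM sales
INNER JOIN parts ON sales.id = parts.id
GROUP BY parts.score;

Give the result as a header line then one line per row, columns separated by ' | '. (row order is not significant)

After JOIN parts (4 rows):
sales.id | sales.dept | sales.kind | parts.score | parts.id
20 | ops | green | 1 | 20
20 | ops | green | 2 | 20
4 | mkt | green | 5 | 4
70 | mkt | gold | 3 | 70
After GROUP BY (4 rows):
parts.score | max_id
1 | 20
2 | 20
5 | 4
3 | 70

== RESULT ==
parts.score | max_id
1 | 20
2 | 20
5 | 4
3 | 70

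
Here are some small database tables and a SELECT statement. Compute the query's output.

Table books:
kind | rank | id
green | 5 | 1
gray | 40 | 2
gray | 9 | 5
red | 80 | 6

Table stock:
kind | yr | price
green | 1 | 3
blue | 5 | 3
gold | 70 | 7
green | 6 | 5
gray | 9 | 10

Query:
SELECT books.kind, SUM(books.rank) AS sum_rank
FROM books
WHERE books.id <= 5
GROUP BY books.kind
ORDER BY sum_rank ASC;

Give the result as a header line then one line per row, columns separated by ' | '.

== RESULT ==
books.kind | sum_rank
green | 5
gray | 49

Derivation:
After WHERE (3 rows):
books.kind | books.rank | books.id
green | 5 | 1
gray | 40 | 2
gray | 9 | 5
After GROUP BY (2 rows):
books.kind | sum_rank
green | 5
gray | 49
After ORDER BY (2 rows):
books.kind | sum_rank
green | 5
gray | 49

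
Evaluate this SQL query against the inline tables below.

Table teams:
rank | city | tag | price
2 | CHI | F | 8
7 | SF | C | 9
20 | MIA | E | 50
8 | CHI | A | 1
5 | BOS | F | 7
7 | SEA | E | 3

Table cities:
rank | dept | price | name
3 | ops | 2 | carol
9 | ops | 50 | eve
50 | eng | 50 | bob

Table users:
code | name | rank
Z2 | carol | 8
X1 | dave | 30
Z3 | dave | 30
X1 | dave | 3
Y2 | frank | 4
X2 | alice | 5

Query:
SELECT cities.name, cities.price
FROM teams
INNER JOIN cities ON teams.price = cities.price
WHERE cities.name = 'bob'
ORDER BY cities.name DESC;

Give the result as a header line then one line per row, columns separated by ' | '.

== RESULT ==
cities.name | cities.price
bob | 50

Derivation:
After JOIN cities (2 rows):
teams.rank | teams.city | teams.tag | teams.price | cities.rank | cities.dept | cities.price | cities.name
20 | MIA | E | 50 | 9 | ops | 50 | eve
20 | MIA | E | 50 | 50 | eng | 50 | bob
After WHERE (1 rows):
teams.rank | teams.city | teams.tag | teams.price | cities.rank | cities.dept | cities.price | cities.name
20 | MIA | E | 50 | 50 | eng | 50 | bob
After SELECT (1 rows):
cities.name | cities.price
bob | 50
After ORDER BY (1 rows):
cities.name | cities.price
bob | 50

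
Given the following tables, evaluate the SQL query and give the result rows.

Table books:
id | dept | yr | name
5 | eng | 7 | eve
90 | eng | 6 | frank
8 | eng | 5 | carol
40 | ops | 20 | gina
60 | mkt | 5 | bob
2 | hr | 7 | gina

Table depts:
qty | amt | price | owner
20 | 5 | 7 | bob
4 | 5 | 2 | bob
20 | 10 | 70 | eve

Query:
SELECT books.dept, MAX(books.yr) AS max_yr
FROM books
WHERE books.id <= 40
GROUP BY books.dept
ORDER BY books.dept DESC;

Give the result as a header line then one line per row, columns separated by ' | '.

== RESULT ==
books.dept | max_yr
ops | 20
hr | 7
eng | 7

Derivation:
After WHERE (4 rows):
books.id | books.dept | books.yr | books.name
5 | eng | 7 | eve
8 | eng | 5 | carol
40 | ops | 20 | gina
2 | hr | 7 | gina
After GROUP BY (3 rows):
books.dept | max_yr
eng | 7
ops | 20
hr | 7
After ORDER BY (3 rows):
books.dept | max_yr
ops | 20
hr | 7
eng | 7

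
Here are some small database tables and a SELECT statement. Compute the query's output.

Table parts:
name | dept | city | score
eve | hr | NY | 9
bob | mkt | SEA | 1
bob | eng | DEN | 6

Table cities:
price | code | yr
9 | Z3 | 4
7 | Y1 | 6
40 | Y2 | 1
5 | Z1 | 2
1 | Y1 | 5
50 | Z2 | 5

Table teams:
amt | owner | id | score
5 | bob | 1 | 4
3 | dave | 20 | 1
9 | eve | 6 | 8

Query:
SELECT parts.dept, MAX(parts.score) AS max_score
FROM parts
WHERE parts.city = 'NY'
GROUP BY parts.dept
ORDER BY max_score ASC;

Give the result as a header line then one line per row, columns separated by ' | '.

After WHERE (1 rows):
parts.name | parts.dept | parts.city | parts.score
eve | hr | NY | 9
After GROUP BY (1 rows):
parts.dept | max_score
hr | 9
After ORDER BY (1 rows):
parts.dept | max_score
hr | 9

== RESULT ==
parts.dept | max_score
hr | 9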